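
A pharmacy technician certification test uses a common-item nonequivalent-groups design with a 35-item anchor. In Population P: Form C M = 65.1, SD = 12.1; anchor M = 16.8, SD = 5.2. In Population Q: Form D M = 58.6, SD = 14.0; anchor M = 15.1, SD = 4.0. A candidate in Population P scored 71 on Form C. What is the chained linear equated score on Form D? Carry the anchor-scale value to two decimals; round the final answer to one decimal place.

Form C → anchor (Population P): v = (5.2/12.1)(71 − 65.1) + 16.8 = 19.34
anchor → Form D (Population Q): y = (14.0/4.0)(19.34 − 15.1) + 58.6 = 73.4

73.4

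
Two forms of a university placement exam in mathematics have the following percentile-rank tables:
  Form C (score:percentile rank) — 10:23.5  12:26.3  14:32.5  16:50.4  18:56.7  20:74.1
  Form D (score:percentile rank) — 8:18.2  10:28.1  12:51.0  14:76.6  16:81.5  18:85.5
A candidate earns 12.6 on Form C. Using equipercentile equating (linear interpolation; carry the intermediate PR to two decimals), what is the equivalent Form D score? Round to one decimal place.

PR of 12.6 on Form C: 26.3 + (12.6 − 12)/(14 − 12) × (32.5 − 26.3) = 28.16
On Form D, PR 28.16 falls between score 10 (PR 28.1) and 12 (PR 51.0).
Interpolate: 10 + (28.16 − 28.1)/(51.0 − 28.1) × (12 − 10) = 10.0

10.0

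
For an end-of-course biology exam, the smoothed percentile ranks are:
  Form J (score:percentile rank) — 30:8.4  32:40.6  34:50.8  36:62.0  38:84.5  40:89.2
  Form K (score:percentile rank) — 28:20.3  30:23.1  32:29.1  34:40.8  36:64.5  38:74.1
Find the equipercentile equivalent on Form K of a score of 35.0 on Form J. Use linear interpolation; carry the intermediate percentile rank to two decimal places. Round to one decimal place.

35.3

PR of 35.0 on Form J: 50.8 + (35.0 − 34)/(36 − 34) × (62.0 − 50.8) = 56.40
On Form K, PR 56.40 falls between score 34 (PR 40.8) and 36 (PR 64.5).
Interpolate: 34 + (56.40 − 40.8)/(64.5 − 40.8) × (36 − 34) = 35.3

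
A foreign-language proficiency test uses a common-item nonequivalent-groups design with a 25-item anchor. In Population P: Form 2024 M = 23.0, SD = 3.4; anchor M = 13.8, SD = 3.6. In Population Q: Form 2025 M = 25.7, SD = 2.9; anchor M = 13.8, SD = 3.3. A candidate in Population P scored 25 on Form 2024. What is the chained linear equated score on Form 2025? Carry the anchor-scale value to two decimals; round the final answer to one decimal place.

Form 2024 → anchor (Population P): v = (3.6/3.4)(25 − 23.0) + 13.8 = 15.92
anchor → Form 2025 (Population Q): y = (2.9/3.3)(15.92 − 13.8) + 25.7 = 27.6

27.6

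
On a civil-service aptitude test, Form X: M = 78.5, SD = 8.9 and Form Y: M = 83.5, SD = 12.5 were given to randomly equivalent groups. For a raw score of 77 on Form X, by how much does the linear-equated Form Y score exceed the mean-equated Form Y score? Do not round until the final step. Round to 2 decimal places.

Mean-equated: 77 + (83.5 − 78.5) = 82.00
Linear-equated: (12.5/8.9)(77 − 78.5) + 83.5 = 81.393
Difference = 81.393 − 82.00 = -0.61

-0.61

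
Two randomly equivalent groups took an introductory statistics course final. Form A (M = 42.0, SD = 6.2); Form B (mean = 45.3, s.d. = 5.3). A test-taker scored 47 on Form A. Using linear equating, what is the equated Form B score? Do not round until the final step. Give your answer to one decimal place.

49.6

Linear equating: y = (SD_Y/SD_X)(x − M_X) + M_Y
y = (5.3/6.2)(47 − 42.0) + 45.3
y = 0.854839 × 5.0 + 45.3 = 4.2742 + 45.3 = 49.6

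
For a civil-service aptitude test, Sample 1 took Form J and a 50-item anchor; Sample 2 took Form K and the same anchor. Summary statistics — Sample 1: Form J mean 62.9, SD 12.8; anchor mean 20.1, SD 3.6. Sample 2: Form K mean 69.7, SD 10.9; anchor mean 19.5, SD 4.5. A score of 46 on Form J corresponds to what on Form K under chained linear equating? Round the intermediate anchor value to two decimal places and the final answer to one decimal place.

59.6

Form J → anchor (Sample 1): v = (3.6/12.8)(46 − 62.9) + 20.1 = 15.35
anchor → Form K (Sample 2): y = (10.9/4.5)(15.35 − 19.5) + 69.7 = 59.6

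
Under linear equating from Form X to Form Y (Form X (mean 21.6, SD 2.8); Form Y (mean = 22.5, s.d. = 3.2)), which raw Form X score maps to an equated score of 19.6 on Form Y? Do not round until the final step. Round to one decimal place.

Invert y = (SD_Y/SD_X)(x − M_X) + M_Y:
x = (SD_X/SD_Y)(y − M_Y) + M_X = (2.8/3.2)(19.6 − 22.5) + 21.6
x = 0.875000 × -2.900 + 21.6 = 19.1

19.1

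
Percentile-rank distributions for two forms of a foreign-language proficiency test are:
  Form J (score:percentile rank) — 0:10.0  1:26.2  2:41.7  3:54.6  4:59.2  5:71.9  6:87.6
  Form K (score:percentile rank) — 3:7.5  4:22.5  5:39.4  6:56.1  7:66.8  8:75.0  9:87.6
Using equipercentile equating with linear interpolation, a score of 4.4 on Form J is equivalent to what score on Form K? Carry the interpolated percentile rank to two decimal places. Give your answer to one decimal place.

PR of 4.4 on Form J: 59.2 + (4.4 − 4)/(5 − 4) × (71.9 − 59.2) = 64.28
On Form K, PR 64.28 falls between score 6 (PR 56.1) and 7 (PR 66.8).
Interpolate: 6 + (64.28 − 56.1)/(66.8 − 56.1) × (7 − 6) = 6.8

6.8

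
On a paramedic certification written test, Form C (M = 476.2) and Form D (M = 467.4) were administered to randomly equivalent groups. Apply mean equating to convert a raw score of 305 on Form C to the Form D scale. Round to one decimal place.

296.2

Mean equating: y = x + (M_Y − M_X) = 305 + (467.4 − 476.2) = 296.2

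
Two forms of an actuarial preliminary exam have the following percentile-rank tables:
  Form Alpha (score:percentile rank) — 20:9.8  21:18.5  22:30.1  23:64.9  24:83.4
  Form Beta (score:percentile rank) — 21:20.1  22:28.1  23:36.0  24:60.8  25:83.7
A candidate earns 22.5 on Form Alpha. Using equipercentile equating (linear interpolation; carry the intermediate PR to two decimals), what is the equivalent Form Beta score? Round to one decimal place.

PR of 22.5 on Form Alpha: 30.1 + (22.5 − 22)/(23 − 22) × (64.9 − 30.1) = 47.50
On Form Beta, PR 47.50 falls between score 23 (PR 36.0) and 24 (PR 60.8).
Interpolate: 23 + (47.50 − 36.0)/(60.8 − 36.0) × (24 − 23) = 23.5

23.5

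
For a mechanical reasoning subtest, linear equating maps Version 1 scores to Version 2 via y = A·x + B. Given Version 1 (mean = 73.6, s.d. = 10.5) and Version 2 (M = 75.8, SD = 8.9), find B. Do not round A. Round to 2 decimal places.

13.42

A = SD_Y / SD_X = 8.9 / 10.5 = 0.847619
B = M_Y − A·M_X = 75.8 − 0.847619 × 73.6 = 13.42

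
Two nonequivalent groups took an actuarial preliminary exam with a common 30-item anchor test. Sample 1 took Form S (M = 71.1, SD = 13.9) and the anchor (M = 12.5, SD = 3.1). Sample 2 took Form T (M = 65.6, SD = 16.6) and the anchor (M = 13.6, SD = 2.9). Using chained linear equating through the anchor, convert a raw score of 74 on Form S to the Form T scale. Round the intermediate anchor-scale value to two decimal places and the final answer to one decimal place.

63.0

Form S → anchor (Sample 1): v = (3.1/13.9)(74 − 71.1) + 12.5 = 13.15
anchor → Form T (Sample 2): y = (16.6/2.9)(13.15 − 13.6) + 65.6 = 63.0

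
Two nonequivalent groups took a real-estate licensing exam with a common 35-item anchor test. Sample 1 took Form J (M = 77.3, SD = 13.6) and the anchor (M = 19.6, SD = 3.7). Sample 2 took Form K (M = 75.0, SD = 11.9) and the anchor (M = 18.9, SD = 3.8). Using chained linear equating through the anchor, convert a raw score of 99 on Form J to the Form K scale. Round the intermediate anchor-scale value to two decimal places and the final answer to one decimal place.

95.7

Form J → anchor (Sample 1): v = (3.7/13.6)(99 − 77.3) + 19.6 = 25.50
anchor → Form K (Sample 2): y = (11.9/3.8)(25.50 − 18.9) + 75.0 = 95.7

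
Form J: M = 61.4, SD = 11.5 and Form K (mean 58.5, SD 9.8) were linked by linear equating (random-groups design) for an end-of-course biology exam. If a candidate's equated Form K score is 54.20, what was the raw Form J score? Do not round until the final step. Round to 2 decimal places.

Invert y = (SD_Y/SD_X)(x − M_X) + M_Y:
x = (SD_X/SD_Y)(y − M_Y) + M_X = (11.5/9.8)(54.20 − 58.5) + 61.4
x = 1.173469 × -4.300 + 61.4 = 56.35

56.35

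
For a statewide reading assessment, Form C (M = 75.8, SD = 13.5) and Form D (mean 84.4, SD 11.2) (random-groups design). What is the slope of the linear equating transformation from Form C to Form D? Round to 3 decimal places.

A = SD_Y / SD_X = 11.2 / 13.5 = 0.830

0.830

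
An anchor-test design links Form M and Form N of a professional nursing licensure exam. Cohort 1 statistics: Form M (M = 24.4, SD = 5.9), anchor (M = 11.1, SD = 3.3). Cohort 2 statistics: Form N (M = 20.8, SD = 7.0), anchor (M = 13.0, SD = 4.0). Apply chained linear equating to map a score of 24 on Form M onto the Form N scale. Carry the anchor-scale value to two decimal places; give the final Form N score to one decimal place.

Form M → anchor (Cohort 1): v = (3.3/5.9)(24 − 24.4) + 11.1 = 10.88
anchor → Form N (Cohort 2): y = (7.0/4.0)(10.88 − 13.0) + 20.8 = 17.1

17.1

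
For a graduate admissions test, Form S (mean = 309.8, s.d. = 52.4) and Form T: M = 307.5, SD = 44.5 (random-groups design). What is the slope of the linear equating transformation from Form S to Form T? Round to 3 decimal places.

A = SD_Y / SD_X = 44.5 / 52.4 = 0.849

0.849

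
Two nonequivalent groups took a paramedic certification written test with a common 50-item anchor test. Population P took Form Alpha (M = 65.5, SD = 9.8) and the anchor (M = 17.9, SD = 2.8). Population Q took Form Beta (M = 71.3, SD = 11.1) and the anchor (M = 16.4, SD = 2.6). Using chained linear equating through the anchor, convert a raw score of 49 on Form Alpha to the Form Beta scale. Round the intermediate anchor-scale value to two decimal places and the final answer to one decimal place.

Form Alpha → anchor (Population P): v = (2.8/9.8)(49 − 65.5) + 17.9 = 13.19
anchor → Form Beta (Population Q): y = (11.1/2.6)(13.19 − 16.4) + 71.3 = 57.6

57.6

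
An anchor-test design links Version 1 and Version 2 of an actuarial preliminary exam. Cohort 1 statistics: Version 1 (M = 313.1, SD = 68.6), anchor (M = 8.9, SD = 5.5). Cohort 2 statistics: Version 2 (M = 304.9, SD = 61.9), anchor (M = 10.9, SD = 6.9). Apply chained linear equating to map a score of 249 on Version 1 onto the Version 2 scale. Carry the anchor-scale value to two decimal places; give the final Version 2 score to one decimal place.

Version 1 → anchor (Cohort 1): v = (5.5/68.6)(249 − 313.1) + 8.9 = 3.76
anchor → Version 2 (Cohort 2): y = (61.9/6.9)(3.76 − 10.9) + 304.9 = 240.8

240.8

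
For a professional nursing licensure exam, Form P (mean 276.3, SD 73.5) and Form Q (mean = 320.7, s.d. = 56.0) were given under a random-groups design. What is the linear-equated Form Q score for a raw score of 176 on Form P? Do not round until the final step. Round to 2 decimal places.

Linear equating: y = (SD_Y/SD_X)(x − M_X) + M_Y
y = (56.0/73.5)(176 − 276.3) + 320.7
y = 0.761905 × -100.3 + 320.7 = -76.4190 + 320.7 = 244.28

244.28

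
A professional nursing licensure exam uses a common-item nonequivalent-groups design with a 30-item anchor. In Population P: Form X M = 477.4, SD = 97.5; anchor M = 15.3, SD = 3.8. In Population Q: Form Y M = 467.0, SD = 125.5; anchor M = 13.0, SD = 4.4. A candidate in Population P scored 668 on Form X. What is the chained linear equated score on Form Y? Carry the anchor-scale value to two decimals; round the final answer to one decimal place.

744.5

Form X → anchor (Population P): v = (3.8/97.5)(668 − 477.4) + 15.3 = 22.73
anchor → Form Y (Population Q): y = (125.5/4.4)(22.73 − 13.0) + 467.0 = 744.5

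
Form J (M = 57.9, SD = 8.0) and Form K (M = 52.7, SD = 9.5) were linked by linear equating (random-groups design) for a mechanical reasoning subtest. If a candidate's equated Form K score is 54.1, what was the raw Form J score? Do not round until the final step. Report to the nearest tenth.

59.1

Invert y = (SD_Y/SD_X)(x − M_X) + M_Y:
x = (SD_X/SD_Y)(y − M_Y) + M_X = (8.0/9.5)(54.1 − 52.7) + 57.9
x = 0.842105 × 1.400 + 57.9 = 59.1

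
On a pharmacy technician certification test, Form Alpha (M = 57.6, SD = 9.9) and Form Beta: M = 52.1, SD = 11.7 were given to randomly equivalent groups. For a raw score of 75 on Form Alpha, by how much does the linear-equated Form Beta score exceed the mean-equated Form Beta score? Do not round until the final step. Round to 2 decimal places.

Mean-equated: 75 + (52.1 − 57.6) = 69.50
Linear-equated: (11.7/9.9)(75 − 57.6) + 52.1 = 72.664
Difference = 72.664 − 69.50 = 3.16

3.16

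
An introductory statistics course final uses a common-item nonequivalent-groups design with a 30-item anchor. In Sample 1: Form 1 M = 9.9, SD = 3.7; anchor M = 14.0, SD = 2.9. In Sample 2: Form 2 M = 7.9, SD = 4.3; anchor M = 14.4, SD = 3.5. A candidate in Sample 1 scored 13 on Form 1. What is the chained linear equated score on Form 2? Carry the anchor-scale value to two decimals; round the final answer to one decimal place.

10.4

Form 1 → anchor (Sample 1): v = (2.9/3.7)(13 − 9.9) + 14.0 = 16.43
anchor → Form 2 (Sample 2): y = (4.3/3.5)(16.43 − 14.4) + 7.9 = 10.4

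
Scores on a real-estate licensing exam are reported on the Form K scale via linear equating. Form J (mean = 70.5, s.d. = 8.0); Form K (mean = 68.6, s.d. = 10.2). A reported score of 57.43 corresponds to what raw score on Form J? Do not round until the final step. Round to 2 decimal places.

Invert y = (SD_Y/SD_X)(x − M_X) + M_Y:
x = (SD_X/SD_Y)(y − M_Y) + M_X = (8.0/10.2)(57.43 − 68.6) + 70.5
x = 0.784314 × -11.170 + 70.5 = 61.74

61.74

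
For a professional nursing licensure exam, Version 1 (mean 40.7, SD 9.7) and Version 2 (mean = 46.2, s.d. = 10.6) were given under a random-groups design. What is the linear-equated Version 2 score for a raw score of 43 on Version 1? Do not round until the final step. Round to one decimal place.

48.7

Linear equating: y = (SD_Y/SD_X)(x − M_X) + M_Y
y = (10.6/9.7)(43 − 40.7) + 46.2
y = 1.092784 × 2.3 + 46.2 = 2.5134 + 46.2 = 48.7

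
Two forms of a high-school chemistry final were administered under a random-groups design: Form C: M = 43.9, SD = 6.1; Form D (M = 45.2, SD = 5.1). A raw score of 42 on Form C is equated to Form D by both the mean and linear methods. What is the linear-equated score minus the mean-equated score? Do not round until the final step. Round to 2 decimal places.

Mean-equated: 42 + (45.2 − 43.9) = 43.30
Linear-equated: (5.1/6.1)(42 − 43.9) + 45.2 = 43.611
Difference = 43.611 − 43.30 = 0.31

0.31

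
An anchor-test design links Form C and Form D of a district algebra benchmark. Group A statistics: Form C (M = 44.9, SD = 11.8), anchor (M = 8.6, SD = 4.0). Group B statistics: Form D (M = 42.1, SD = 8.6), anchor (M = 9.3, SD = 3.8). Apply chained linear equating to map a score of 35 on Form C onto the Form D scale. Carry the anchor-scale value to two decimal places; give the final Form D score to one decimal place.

32.9

Form C → anchor (Group A): v = (4.0/11.8)(35 − 44.9) + 8.6 = 5.24
anchor → Form D (Group B): y = (8.6/3.8)(5.24 − 9.3) + 42.1 = 32.9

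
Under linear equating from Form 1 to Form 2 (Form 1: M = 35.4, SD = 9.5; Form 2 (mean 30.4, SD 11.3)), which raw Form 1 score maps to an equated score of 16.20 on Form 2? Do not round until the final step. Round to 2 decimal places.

Invert y = (SD_Y/SD_X)(x − M_X) + M_Y:
x = (SD_X/SD_Y)(y − M_Y) + M_X = (9.5/11.3)(16.20 − 30.4) + 35.4
x = 0.840708 × -14.200 + 35.4 = 23.46

23.46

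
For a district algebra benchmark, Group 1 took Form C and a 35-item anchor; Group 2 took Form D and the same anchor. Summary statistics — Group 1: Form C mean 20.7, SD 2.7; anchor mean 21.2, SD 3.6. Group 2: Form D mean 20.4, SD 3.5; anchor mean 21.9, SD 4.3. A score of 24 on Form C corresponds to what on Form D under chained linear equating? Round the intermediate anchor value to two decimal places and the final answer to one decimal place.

Form C → anchor (Group 1): v = (3.6/2.7)(24 − 20.7) + 21.2 = 25.60
anchor → Form D (Group 2): y = (3.5/4.3)(25.60 − 21.9) + 20.4 = 23.4

23.4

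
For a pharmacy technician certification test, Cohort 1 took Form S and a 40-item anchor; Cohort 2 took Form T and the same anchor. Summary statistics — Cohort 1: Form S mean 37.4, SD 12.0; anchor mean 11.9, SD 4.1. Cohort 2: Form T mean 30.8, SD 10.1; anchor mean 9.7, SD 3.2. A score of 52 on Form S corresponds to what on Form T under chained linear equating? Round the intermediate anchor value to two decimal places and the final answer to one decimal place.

Form S → anchor (Cohort 1): v = (4.1/12.0)(52 − 37.4) + 11.9 = 16.89
anchor → Form T (Cohort 2): y = (10.1/3.2)(16.89 − 9.7) + 30.8 = 53.5

53.5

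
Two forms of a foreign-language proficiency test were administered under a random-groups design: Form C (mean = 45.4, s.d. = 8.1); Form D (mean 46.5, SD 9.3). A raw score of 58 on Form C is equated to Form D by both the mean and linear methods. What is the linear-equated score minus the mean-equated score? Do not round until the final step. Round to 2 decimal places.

1.87

Mean-equated: 58 + (46.5 − 45.4) = 59.10
Linear-equated: (9.3/8.1)(58 − 45.4) + 46.5 = 60.967
Difference = 60.967 − 59.10 = 1.87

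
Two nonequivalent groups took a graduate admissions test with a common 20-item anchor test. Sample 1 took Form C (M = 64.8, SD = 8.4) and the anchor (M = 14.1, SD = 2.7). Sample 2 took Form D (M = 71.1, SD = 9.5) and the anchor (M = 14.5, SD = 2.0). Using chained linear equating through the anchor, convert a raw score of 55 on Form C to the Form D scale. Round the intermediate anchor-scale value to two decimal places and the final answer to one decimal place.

Form C → anchor (Sample 1): v = (2.7/8.4)(55 − 64.8) + 14.1 = 10.95
anchor → Form D (Sample 2): y = (9.5/2.0)(10.95 − 14.5) + 71.1 = 54.2

54.2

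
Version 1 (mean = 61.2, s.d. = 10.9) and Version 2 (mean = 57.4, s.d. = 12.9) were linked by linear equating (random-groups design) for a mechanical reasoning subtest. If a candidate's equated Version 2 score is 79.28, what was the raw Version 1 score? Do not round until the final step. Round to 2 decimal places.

Invert y = (SD_Y/SD_X)(x − M_X) + M_Y:
x = (SD_X/SD_Y)(y − M_Y) + M_X = (10.9/12.9)(79.28 − 57.4) + 61.2
x = 0.844961 × 21.880 + 61.2 = 79.69

79.69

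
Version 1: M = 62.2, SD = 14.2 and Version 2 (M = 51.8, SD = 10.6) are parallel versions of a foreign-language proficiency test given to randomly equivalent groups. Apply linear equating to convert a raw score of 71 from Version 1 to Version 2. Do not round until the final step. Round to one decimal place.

58.4

Linear equating: y = (SD_Y/SD_X)(x − M_X) + M_Y
y = (10.6/14.2)(71 − 62.2) + 51.8
y = 0.746479 × 8.8 + 51.8 = 6.5690 + 51.8 = 58.4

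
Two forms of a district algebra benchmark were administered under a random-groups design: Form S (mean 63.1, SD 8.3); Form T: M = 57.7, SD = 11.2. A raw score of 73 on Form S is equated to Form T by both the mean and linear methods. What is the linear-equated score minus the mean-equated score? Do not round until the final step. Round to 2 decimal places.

Mean-equated: 73 + (57.7 − 63.1) = 67.60
Linear-equated: (11.2/8.3)(73 − 63.1) + 57.7 = 71.059
Difference = 71.059 − 67.60 = 3.46

3.46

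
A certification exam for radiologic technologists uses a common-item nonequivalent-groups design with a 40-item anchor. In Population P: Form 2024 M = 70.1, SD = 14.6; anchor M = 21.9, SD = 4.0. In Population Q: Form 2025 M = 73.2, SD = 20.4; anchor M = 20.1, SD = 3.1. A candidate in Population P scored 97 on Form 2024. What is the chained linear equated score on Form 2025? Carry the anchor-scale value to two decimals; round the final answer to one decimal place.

133.5

Form 2024 → anchor (Population P): v = (4.0/14.6)(97 − 70.1) + 21.9 = 29.27
anchor → Form 2025 (Population Q): y = (20.4/3.1)(29.27 − 20.1) + 73.2 = 133.5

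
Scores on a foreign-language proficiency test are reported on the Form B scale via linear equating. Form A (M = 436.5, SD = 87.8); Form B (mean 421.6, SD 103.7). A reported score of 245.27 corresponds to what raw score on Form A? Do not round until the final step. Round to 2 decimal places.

287.21

Invert y = (SD_Y/SD_X)(x − M_X) + M_Y:
x = (SD_X/SD_Y)(y − M_Y) + M_X = (87.8/103.7)(245.27 − 421.6) + 436.5
x = 0.846673 × -176.330 + 436.5 = 287.21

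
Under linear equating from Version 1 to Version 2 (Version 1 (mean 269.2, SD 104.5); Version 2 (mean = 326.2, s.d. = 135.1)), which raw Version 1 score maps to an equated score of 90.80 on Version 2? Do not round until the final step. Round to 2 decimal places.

87.12

Invert y = (SD_Y/SD_X)(x − M_X) + M_Y:
x = (SD_X/SD_Y)(y − M_Y) + M_X = (104.5/135.1)(90.80 − 326.2) + 269.2
x = 0.773501 × -235.400 + 269.2 = 87.12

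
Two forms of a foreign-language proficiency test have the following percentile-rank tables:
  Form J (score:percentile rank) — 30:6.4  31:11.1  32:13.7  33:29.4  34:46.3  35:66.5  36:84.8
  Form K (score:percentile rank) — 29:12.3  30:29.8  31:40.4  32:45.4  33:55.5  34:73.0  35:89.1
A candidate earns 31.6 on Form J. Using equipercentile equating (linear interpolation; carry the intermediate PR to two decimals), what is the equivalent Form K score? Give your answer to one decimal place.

PR of 31.6 on Form J: 11.1 + (31.6 − 31)/(32 − 31) × (13.7 − 11.1) = 12.66
On Form K, PR 12.66 falls between score 29 (PR 12.3) and 30 (PR 29.8).
Interpolate: 29 + (12.66 − 12.3)/(29.8 − 12.3) × (30 − 29) = 29.0

29.0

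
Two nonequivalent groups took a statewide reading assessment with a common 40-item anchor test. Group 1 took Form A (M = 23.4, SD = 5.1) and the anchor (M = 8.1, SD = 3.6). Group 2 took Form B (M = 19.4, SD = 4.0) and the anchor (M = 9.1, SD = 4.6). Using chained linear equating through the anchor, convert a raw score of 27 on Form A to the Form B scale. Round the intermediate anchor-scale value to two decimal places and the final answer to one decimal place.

20.7

Form A → anchor (Group 1): v = (3.6/5.1)(27 − 23.4) + 8.1 = 10.64
anchor → Form B (Group 2): y = (4.0/4.6)(10.64 − 9.1) + 19.4 = 20.7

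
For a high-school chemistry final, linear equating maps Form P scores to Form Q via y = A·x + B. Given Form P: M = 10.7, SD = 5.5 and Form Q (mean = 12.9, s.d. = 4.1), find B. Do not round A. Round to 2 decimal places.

A = SD_Y / SD_X = 4.1 / 5.5 = 0.745455
B = M_Y − A·M_X = 12.9 − 0.745455 × 10.7 = 4.92

4.92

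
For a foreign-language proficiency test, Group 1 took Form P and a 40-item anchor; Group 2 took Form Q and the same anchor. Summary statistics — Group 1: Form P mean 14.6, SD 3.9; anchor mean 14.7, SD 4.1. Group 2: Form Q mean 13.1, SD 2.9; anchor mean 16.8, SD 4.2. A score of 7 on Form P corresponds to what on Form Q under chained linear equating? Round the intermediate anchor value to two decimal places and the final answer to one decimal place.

6.1

Form P → anchor (Group 1): v = (4.1/3.9)(7 − 14.6) + 14.7 = 6.71
anchor → Form Q (Group 2): y = (2.9/4.2)(6.71 − 16.8) + 13.1 = 6.1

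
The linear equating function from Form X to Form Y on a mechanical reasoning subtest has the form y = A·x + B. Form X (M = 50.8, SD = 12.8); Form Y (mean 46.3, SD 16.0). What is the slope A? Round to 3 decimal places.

A = SD_Y / SD_X = 16.0 / 12.8 = 1.250

1.250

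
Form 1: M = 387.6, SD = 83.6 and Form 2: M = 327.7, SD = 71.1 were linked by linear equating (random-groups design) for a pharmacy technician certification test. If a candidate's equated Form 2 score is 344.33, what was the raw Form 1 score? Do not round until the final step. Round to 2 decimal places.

407.15

Invert y = (SD_Y/SD_X)(x − M_X) + M_Y:
x = (SD_X/SD_Y)(y − M_Y) + M_X = (83.6/71.1)(344.33 − 327.7) + 387.6
x = 1.175809 × 16.630 + 387.6 = 407.15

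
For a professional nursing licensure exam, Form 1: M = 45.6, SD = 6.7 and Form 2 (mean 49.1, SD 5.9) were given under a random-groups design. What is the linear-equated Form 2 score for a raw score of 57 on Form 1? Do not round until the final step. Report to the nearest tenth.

Linear equating: y = (SD_Y/SD_X)(x − M_X) + M_Y
y = (5.9/6.7)(57 − 45.6) + 49.1
y = 0.880597 × 11.4 + 49.1 = 10.0388 + 49.1 = 59.1

59.1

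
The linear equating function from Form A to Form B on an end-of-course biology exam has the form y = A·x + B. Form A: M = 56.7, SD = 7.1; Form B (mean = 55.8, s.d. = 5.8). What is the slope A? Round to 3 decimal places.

A = SD_Y / SD_X = 5.8 / 7.1 = 0.817

0.817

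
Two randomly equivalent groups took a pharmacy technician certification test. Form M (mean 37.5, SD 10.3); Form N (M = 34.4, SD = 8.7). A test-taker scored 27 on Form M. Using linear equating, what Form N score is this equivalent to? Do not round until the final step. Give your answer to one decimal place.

25.5

Linear equating: y = (SD_Y/SD_X)(x − M_X) + M_Y
y = (8.7/10.3)(27 − 37.5) + 34.4
y = 0.844660 × -10.5 + 34.4 = -8.8689 + 34.4 = 25.5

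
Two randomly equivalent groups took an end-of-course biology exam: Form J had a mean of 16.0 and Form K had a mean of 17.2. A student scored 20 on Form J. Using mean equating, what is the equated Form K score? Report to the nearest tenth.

21.2

Mean equating: y = x + (M_Y − M_X) = 20 + (17.2 − 16.0) = 21.2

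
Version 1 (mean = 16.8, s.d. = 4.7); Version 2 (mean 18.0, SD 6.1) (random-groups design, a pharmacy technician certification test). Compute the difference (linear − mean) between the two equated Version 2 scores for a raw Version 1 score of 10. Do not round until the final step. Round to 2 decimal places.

-2.03

Mean-equated: 10 + (18.0 − 16.8) = 11.20
Linear-equated: (6.1/4.7)(10 − 16.8) + 18.0 = 9.174
Difference = 9.174 − 11.20 = -2.03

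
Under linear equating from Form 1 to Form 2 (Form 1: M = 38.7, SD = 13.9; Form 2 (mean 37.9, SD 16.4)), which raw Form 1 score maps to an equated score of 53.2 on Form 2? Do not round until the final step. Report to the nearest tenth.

Invert y = (SD_Y/SD_X)(x − M_X) + M_Y:
x = (SD_X/SD_Y)(y − M_Y) + M_X = (13.9/16.4)(53.2 − 37.9) + 38.7
x = 0.847561 × 15.300 + 38.7 = 51.7

51.7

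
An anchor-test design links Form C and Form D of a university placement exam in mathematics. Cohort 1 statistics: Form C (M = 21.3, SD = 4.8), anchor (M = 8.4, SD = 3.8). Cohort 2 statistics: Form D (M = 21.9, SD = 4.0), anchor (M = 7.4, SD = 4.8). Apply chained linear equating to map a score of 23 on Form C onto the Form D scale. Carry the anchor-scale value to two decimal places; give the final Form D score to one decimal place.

Form C → anchor (Cohort 1): v = (3.8/4.8)(23 − 21.3) + 8.4 = 9.75
anchor → Form D (Cohort 2): y = (4.0/4.8)(9.75 − 7.4) + 21.9 = 23.9

23.9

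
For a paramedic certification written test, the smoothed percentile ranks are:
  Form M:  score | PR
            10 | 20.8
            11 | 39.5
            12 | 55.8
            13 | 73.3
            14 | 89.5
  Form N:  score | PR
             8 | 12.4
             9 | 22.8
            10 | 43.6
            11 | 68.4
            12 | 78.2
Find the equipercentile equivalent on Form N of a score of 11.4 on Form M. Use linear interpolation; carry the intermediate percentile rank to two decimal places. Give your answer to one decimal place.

10.1

PR of 11.4 on Form M: 39.5 + (11.4 − 11)/(12 − 11) × (55.8 − 39.5) = 46.02
On Form N, PR 46.02 falls between score 10 (PR 43.6) and 11 (PR 68.4).
Interpolate: 10 + (46.02 − 43.6)/(68.4 − 43.6) × (11 − 10) = 10.1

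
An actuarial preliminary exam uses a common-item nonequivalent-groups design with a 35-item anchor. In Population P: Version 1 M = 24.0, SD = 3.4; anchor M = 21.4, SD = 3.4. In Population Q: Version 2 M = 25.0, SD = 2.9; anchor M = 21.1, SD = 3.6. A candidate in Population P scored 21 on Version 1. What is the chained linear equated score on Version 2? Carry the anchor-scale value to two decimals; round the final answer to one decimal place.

Version 1 → anchor (Population P): v = (3.4/3.4)(21 − 24.0) + 21.4 = 18.40
anchor → Version 2 (Population Q): y = (2.9/3.6)(18.40 − 21.1) + 25.0 = 22.8

22.8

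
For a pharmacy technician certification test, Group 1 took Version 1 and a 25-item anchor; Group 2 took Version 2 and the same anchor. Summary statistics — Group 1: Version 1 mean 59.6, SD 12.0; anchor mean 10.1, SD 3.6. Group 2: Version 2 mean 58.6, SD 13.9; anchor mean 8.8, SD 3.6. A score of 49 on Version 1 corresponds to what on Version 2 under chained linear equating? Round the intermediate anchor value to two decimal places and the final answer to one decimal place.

51.3

Version 1 → anchor (Group 1): v = (3.6/12.0)(49 − 59.6) + 10.1 = 6.92
anchor → Version 2 (Group 2): y = (13.9/3.6)(6.92 − 8.8) + 58.6 = 51.3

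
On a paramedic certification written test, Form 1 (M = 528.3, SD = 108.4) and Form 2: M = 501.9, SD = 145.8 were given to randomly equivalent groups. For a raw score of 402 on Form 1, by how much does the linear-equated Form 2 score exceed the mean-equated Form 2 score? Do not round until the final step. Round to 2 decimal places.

Mean-equated: 402 + (501.9 − 528.3) = 375.60
Linear-equated: (145.8/108.4)(402 − 528.3) + 501.9 = 332.024
Difference = 332.024 − 375.60 = -43.58

-43.58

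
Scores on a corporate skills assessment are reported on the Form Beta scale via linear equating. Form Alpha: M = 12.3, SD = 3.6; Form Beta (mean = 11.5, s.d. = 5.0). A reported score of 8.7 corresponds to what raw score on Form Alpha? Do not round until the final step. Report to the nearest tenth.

10.3

Invert y = (SD_Y/SD_X)(x − M_X) + M_Y:
x = (SD_X/SD_Y)(y − M_Y) + M_X = (3.6/5.0)(8.7 − 11.5) + 12.3
x = 0.720000 × -2.800 + 12.3 = 10.3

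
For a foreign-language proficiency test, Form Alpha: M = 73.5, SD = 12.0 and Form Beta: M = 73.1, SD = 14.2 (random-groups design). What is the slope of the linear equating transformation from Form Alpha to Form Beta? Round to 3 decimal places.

1.183

A = SD_Y / SD_X = 14.2 / 12.0 = 1.183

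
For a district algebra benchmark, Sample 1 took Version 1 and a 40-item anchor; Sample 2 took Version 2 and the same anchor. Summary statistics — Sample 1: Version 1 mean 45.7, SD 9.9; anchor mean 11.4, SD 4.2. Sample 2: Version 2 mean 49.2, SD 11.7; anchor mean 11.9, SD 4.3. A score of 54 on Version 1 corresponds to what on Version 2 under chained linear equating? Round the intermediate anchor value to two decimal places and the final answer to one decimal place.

Version 1 → anchor (Sample 1): v = (4.2/9.9)(54 − 45.7) + 11.4 = 14.92
anchor → Version 2 (Sample 2): y = (11.7/4.3)(14.92 − 11.9) + 49.2 = 57.4

57.4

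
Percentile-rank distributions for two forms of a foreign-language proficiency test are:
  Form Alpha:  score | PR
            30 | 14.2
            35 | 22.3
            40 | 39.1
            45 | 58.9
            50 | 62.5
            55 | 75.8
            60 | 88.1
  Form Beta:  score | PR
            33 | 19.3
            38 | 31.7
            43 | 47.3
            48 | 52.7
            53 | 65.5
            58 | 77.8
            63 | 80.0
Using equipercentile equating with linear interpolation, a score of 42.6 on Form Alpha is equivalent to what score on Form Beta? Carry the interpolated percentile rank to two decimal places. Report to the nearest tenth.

44.9

PR of 42.6 on Form Alpha: 39.1 + (42.6 − 40)/(45 − 40) × (58.9 − 39.1) = 49.40
On Form Beta, PR 49.40 falls between score 43 (PR 47.3) and 48 (PR 52.7).
Interpolate: 43 + (49.40 − 47.3)/(52.7 − 47.3) × (48 − 43) = 44.9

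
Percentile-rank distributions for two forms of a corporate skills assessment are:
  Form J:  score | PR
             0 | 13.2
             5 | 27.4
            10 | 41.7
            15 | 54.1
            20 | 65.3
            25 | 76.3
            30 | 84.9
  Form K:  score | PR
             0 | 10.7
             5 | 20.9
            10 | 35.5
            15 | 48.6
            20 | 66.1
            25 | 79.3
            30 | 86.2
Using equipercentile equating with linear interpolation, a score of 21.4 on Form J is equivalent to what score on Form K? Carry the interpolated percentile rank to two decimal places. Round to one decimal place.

PR of 21.4 on Form J: 65.3 + (21.4 − 20)/(25 − 20) × (76.3 − 65.3) = 68.38
On Form K, PR 68.38 falls between score 20 (PR 66.1) and 25 (PR 79.3).
Interpolate: 20 + (68.38 − 66.1)/(79.3 − 66.1) × (25 − 20) = 20.9

20.9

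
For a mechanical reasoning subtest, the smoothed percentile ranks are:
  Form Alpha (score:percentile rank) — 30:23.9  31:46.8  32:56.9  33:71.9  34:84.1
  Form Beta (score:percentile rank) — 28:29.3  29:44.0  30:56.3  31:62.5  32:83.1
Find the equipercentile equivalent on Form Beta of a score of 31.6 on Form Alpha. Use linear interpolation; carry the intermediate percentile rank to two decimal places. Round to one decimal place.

PR of 31.6 on Form Alpha: 46.8 + (31.6 − 31)/(32 − 31) × (56.9 − 46.8) = 52.86
On Form Beta, PR 52.86 falls between score 29 (PR 44.0) and 30 (PR 56.3).
Interpolate: 29 + (52.86 − 44.0)/(56.3 − 44.0) × (30 − 29) = 29.7

29.7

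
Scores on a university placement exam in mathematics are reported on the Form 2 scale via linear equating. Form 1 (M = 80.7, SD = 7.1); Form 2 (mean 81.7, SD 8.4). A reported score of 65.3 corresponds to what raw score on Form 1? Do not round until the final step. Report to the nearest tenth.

Invert y = (SD_Y/SD_X)(x − M_X) + M_Y:
x = (SD_X/SD_Y)(y − M_Y) + M_X = (7.1/8.4)(65.3 − 81.7) + 80.7
x = 0.845238 × -16.400 + 80.7 = 66.8

66.8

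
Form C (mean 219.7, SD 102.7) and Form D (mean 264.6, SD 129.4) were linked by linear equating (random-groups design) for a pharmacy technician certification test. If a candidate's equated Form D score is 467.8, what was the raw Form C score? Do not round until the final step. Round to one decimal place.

Invert y = (SD_Y/SD_X)(x − M_X) + M_Y:
x = (SD_X/SD_Y)(y − M_Y) + M_X = (102.7/129.4)(467.8 − 264.6) + 219.7
x = 0.793663 × 203.200 + 219.7 = 381.0

381.0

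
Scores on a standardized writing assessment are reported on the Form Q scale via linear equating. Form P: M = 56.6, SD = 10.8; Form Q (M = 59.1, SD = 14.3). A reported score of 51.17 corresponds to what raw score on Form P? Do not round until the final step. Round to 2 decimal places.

Invert y = (SD_Y/SD_X)(x − M_X) + M_Y:
x = (SD_X/SD_Y)(y − M_Y) + M_X = (10.8/14.3)(51.17 − 59.1) + 56.6
x = 0.755245 × -7.930 + 56.6 = 50.61

50.61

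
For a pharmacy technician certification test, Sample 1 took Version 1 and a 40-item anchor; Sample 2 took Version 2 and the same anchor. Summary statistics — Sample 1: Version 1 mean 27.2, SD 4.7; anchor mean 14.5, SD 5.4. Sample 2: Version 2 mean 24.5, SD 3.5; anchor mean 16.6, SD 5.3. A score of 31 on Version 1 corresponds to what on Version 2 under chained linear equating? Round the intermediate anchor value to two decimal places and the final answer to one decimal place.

26.0

Version 1 → anchor (Sample 1): v = (5.4/4.7)(31 − 27.2) + 14.5 = 18.87
anchor → Version 2 (Sample 2): y = (3.5/5.3)(18.87 − 16.6) + 24.5 = 26.0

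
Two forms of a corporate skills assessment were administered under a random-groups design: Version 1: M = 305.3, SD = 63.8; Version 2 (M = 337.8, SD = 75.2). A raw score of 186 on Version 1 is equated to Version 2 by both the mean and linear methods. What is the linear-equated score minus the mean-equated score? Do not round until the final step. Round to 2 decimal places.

Mean-equated: 186 + (337.8 − 305.3) = 218.50
Linear-equated: (75.2/63.8)(186 − 305.3) + 337.8 = 197.183
Difference = 197.183 − 218.50 = -21.32

-21.32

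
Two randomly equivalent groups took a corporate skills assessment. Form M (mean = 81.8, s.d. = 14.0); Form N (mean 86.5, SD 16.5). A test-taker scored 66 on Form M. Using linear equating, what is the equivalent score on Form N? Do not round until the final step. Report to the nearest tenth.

67.9

Linear equating: y = (SD_Y/SD_X)(x − M_X) + M_Y
y = (16.5/14.0)(66 − 81.8) + 86.5
y = 1.178571 × -15.8 + 86.5 = -18.6214 + 86.5 = 67.9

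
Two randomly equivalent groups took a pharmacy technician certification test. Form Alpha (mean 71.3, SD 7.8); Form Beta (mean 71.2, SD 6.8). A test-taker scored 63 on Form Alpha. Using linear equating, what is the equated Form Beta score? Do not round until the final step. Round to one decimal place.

Linear equating: y = (SD_Y/SD_X)(x − M_X) + M_Y
y = (6.8/7.8)(63 − 71.3) + 71.2
y = 0.871795 × -8.3 + 71.2 = -7.2359 + 71.2 = 64.0

64.0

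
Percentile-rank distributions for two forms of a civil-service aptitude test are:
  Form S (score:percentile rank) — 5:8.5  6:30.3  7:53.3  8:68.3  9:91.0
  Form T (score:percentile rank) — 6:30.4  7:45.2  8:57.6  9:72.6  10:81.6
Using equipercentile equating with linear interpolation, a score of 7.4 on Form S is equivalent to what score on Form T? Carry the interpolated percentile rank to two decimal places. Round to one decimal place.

8.1

PR of 7.4 on Form S: 53.3 + (7.4 − 7)/(8 − 7) × (68.3 − 53.3) = 59.30
On Form T, PR 59.30 falls between score 8 (PR 57.6) and 9 (PR 72.6).
Interpolate: 8 + (59.30 − 57.6)/(72.6 − 57.6) × (9 − 8) = 8.1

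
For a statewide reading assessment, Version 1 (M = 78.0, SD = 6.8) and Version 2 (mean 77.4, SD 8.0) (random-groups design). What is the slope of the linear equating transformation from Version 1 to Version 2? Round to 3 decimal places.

A = SD_Y / SD_X = 8.0 / 6.8 = 1.176

1.176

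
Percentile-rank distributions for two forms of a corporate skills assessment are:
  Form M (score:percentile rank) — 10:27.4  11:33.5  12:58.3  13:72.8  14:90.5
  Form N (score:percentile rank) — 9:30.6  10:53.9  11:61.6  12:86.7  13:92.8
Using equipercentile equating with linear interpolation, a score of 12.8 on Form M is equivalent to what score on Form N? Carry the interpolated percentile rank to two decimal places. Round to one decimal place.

PR of 12.8 on Form M: 58.3 + (12.8 − 12)/(13 − 12) × (72.8 − 58.3) = 69.90
On Form N, PR 69.90 falls between score 11 (PR 61.6) and 12 (PR 86.7).
Interpolate: 11 + (69.90 − 61.6)/(86.7 − 61.6) × (12 − 11) = 11.3

11.3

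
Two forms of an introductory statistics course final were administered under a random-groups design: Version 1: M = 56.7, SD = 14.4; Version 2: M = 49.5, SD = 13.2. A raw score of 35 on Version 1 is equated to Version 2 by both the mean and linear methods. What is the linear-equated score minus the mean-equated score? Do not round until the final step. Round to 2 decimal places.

Mean-equated: 35 + (49.5 − 56.7) = 27.80
Linear-equated: (13.2/14.4)(35 − 56.7) + 49.5 = 29.608
Difference = 29.608 − 27.80 = 1.81

1.81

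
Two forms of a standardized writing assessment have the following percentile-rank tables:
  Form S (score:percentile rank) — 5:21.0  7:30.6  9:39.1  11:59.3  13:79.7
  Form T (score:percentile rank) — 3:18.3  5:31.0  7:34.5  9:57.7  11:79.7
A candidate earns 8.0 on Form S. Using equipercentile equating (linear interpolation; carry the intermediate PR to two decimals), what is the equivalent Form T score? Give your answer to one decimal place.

7.0

PR of 8.0 on Form S: 30.6 + (8.0 − 7)/(9 − 7) × (39.1 − 30.6) = 34.85
On Form T, PR 34.85 falls between score 7 (PR 34.5) and 9 (PR 57.7).
Interpolate: 7 + (34.85 − 34.5)/(57.7 − 34.5) × (9 − 7) = 7.0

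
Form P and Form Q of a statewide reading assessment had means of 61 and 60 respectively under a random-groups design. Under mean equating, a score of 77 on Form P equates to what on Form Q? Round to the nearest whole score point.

76

Mean equating: y = x + (M_Y − M_X) = 77 + (60 − 61) = 76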